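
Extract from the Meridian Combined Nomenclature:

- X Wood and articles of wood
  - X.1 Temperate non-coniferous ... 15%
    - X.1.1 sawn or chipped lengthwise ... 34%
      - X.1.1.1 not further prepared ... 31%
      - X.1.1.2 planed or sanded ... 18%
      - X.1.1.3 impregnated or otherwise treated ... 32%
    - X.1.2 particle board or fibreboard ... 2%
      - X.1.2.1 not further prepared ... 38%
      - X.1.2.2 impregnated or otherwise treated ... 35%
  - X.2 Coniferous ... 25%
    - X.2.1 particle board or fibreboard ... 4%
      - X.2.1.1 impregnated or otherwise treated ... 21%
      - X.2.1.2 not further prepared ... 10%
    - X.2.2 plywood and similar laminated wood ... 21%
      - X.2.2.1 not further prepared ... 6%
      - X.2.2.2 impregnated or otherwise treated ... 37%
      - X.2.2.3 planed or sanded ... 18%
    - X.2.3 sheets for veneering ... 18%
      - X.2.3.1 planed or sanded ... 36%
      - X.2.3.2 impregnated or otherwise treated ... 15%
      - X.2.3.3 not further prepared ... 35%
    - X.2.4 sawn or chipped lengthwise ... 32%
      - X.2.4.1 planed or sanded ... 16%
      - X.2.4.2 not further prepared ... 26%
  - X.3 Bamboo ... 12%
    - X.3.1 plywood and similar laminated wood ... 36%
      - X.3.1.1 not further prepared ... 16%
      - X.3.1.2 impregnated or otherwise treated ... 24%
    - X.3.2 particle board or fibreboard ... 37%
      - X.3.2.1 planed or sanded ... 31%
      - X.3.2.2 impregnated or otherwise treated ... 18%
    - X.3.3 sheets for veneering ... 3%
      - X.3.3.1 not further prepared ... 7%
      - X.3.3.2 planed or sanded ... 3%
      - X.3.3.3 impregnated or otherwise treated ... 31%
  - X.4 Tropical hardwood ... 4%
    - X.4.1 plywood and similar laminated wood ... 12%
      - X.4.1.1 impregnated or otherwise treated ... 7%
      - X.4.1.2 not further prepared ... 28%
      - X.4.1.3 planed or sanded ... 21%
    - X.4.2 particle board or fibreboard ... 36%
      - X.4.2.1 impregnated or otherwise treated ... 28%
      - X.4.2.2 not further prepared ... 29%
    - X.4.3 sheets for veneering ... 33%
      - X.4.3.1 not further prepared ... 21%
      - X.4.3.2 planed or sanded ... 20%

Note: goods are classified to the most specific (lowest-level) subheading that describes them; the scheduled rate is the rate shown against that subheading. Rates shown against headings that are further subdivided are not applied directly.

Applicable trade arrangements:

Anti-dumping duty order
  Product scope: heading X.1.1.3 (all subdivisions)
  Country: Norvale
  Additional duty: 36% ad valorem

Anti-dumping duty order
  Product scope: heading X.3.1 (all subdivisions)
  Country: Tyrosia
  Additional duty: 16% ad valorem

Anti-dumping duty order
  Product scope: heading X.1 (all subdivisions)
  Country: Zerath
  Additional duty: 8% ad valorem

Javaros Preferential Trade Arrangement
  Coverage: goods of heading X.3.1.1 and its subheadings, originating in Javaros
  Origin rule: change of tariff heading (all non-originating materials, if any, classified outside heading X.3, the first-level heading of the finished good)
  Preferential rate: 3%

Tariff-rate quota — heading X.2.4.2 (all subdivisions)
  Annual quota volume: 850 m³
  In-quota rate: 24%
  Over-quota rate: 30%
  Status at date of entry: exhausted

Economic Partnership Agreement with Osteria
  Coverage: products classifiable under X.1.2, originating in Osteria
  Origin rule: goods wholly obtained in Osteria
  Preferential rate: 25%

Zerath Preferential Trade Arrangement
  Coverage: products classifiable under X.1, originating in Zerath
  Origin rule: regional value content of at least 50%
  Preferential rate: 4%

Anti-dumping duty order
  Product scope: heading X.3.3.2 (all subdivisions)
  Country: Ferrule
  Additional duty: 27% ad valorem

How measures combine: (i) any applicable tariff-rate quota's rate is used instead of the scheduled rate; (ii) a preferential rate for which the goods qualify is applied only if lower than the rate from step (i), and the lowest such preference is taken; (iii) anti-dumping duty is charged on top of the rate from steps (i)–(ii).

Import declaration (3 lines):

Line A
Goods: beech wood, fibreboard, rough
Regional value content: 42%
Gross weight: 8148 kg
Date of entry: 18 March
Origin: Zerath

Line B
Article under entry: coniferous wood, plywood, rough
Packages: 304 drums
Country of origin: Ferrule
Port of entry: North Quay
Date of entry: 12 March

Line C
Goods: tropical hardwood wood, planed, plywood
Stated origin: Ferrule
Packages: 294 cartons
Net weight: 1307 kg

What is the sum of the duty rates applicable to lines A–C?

Line A: beech → X.1; fibreboard → X.1.2; rough → X.1.2.1. Scheduled 38%. Zerath agreement on X.1: RVC < 50%; anti-dumping (Zerath, X.1): +8%; total 38% + 8% = 46%. → 46%.
Line B: coniferous → X.2; plywood → X.2.2; rough → X.2.2.1. Scheduled 6%. No special measure applies. → 6%.
Line C: tropical hardwood → X.4; plywood → X.4.1; planed → X.4.1.3. Scheduled 21%. No special measure applies. → 21%.
Sum: 46% + 6% + 21% = 73%.

73%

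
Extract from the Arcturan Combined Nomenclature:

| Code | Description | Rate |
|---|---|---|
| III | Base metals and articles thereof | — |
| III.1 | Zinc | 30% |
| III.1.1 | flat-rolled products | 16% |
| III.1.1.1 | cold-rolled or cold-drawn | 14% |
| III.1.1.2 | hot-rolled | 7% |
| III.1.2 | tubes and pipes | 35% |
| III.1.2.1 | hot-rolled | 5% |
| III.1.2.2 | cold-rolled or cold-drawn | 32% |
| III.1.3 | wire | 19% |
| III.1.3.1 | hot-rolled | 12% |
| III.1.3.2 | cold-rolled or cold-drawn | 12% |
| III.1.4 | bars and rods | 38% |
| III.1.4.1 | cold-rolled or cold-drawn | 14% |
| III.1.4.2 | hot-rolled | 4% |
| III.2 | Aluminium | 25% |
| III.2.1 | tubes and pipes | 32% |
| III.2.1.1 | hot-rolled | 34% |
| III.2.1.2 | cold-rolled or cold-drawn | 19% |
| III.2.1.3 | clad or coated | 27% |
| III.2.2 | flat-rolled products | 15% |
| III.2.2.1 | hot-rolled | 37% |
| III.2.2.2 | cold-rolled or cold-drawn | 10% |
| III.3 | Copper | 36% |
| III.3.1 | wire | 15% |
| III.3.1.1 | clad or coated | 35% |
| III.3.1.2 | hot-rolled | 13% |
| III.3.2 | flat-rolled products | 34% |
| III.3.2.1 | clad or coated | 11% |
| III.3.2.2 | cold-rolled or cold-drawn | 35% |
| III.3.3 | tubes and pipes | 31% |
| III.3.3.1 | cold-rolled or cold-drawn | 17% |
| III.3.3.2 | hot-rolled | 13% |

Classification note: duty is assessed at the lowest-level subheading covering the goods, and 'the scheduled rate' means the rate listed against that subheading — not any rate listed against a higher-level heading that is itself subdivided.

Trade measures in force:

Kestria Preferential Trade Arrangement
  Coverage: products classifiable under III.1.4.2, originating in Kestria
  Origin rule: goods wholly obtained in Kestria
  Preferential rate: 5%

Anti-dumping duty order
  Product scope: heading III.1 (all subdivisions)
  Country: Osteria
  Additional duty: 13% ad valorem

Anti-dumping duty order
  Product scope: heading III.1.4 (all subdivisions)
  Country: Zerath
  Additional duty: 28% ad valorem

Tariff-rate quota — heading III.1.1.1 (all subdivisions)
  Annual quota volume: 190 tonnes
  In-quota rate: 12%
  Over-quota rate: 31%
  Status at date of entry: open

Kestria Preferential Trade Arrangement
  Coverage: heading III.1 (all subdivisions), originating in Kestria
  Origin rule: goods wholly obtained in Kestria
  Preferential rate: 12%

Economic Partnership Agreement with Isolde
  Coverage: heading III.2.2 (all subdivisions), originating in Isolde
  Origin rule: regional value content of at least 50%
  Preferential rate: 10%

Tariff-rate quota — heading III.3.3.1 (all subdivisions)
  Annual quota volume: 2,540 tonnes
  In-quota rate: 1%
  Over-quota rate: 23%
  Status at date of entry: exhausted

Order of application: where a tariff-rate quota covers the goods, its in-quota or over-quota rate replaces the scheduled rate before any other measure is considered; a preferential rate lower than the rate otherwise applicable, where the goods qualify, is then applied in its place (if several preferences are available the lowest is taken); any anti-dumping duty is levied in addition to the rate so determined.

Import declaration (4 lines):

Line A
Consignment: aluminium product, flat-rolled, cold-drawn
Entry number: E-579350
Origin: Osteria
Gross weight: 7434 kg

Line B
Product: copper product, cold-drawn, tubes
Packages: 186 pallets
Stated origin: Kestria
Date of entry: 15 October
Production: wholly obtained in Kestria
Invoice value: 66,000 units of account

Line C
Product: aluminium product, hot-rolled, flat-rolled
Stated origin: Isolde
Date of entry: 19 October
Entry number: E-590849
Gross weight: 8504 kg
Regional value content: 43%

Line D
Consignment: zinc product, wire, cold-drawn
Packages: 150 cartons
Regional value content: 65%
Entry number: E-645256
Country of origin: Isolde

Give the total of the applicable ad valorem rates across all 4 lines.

82%

Line A: aluminium → III.2; flat-rolled → III.2.2; cold-drawn → III.2.2.2. Scheduled 10%. No special measure applies. → 10%.
Line B: copper → III.3; tubes → III.3.3; cold-drawn → III.3.3.1. Scheduled 17%. quota on III.3.3.1 exhausted → over-quota 23%; Kestria agreement on III.1.4.2: III.3.3.1 not covered; Kestria agreement on III.1: III.3.3.1 not covered. → 23%.
Line C: aluminium → III.2; flat-rolled → III.2.2; hot-rolled → III.2.2.1. Scheduled 37%. Isolde agreement on III.2.2: RVC < 50%. → 37%.
Line D: zinc → III.1; wire → III.1.3; cold-drawn → III.1.3.2. Scheduled 12%. Isolde agreement on III.2.2: III.1.3.2 not covered. → 12%.
Sum: 10% + 23% + 37% + 12% = 82%.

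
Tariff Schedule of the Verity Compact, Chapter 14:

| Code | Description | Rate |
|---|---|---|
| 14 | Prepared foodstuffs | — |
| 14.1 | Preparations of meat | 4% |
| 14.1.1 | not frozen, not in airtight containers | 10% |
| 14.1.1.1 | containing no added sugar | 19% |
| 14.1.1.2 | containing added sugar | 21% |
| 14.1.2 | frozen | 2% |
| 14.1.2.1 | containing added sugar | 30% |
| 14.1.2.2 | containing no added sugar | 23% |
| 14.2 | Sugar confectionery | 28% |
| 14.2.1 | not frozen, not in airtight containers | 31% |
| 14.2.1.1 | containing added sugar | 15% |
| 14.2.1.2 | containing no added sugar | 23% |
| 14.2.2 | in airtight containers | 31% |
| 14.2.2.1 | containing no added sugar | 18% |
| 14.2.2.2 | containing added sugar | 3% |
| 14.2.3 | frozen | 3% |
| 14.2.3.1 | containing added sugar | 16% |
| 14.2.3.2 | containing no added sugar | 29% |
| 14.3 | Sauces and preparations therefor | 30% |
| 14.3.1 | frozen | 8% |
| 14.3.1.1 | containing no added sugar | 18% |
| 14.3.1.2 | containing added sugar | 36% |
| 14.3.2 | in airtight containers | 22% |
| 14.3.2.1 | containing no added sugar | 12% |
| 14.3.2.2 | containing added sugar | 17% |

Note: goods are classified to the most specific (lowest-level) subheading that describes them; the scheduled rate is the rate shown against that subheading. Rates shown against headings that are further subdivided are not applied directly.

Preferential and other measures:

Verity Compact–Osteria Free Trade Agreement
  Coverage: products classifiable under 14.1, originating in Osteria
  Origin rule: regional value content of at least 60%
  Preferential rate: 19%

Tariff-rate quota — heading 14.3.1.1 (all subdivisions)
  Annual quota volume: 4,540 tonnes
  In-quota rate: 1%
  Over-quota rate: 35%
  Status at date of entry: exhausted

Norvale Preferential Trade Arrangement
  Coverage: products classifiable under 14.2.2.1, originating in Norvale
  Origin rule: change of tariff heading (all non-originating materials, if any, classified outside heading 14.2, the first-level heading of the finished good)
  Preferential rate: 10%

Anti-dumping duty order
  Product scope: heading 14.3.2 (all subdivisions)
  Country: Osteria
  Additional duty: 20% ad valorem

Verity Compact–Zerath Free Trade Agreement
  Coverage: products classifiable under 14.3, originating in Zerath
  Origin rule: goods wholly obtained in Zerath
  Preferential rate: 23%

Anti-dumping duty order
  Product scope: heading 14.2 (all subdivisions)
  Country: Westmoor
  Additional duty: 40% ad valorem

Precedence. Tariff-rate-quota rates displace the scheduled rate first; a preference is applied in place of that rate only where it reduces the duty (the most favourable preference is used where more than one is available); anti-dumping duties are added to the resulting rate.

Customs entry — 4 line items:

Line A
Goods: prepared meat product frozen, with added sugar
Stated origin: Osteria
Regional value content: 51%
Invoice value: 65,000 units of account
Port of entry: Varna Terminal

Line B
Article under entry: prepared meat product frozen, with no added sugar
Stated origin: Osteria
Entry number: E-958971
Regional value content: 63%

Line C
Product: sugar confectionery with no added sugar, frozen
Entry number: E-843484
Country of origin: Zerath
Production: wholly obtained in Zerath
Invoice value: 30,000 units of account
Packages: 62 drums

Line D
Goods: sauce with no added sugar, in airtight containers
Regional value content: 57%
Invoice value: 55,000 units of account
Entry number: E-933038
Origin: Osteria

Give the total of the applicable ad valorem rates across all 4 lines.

110%

Line A: prepared meat product → 14.1; frozen → 14.1.2; with added sugar → 14.1.2.1. Scheduled 30%. Osteria agreement on 14.1: RVC < 60%. → 30%.
Line B: prepared meat product → 14.1; frozen → 14.1.2; with no added sugar → 14.1.2.2. Scheduled 23%. Osteria agreement on 14.1: RVC ≥ 60% → 19% available; preferential 19%. → 19%.
Line C: sugar confectionery → 14.2; frozen → 14.2.3; with no added sugar → 14.2.3.2. Scheduled 29%. Zerath agreement on 14.3: 14.2.3.2 not covered. → 29%.
Line D: sauce → 14.3; in airtight containers → 14.3.2; with no added sugar → 14.3.2.1. Scheduled 12%. Osteria agreement on 14.1: 14.3.2.1 not covered; anti-dumping (Osteria, 14.3.2): +20%; total 12% + 20% = 32%. → 32%.
Sum: 30% + 19% + 29% + 32% = 110%.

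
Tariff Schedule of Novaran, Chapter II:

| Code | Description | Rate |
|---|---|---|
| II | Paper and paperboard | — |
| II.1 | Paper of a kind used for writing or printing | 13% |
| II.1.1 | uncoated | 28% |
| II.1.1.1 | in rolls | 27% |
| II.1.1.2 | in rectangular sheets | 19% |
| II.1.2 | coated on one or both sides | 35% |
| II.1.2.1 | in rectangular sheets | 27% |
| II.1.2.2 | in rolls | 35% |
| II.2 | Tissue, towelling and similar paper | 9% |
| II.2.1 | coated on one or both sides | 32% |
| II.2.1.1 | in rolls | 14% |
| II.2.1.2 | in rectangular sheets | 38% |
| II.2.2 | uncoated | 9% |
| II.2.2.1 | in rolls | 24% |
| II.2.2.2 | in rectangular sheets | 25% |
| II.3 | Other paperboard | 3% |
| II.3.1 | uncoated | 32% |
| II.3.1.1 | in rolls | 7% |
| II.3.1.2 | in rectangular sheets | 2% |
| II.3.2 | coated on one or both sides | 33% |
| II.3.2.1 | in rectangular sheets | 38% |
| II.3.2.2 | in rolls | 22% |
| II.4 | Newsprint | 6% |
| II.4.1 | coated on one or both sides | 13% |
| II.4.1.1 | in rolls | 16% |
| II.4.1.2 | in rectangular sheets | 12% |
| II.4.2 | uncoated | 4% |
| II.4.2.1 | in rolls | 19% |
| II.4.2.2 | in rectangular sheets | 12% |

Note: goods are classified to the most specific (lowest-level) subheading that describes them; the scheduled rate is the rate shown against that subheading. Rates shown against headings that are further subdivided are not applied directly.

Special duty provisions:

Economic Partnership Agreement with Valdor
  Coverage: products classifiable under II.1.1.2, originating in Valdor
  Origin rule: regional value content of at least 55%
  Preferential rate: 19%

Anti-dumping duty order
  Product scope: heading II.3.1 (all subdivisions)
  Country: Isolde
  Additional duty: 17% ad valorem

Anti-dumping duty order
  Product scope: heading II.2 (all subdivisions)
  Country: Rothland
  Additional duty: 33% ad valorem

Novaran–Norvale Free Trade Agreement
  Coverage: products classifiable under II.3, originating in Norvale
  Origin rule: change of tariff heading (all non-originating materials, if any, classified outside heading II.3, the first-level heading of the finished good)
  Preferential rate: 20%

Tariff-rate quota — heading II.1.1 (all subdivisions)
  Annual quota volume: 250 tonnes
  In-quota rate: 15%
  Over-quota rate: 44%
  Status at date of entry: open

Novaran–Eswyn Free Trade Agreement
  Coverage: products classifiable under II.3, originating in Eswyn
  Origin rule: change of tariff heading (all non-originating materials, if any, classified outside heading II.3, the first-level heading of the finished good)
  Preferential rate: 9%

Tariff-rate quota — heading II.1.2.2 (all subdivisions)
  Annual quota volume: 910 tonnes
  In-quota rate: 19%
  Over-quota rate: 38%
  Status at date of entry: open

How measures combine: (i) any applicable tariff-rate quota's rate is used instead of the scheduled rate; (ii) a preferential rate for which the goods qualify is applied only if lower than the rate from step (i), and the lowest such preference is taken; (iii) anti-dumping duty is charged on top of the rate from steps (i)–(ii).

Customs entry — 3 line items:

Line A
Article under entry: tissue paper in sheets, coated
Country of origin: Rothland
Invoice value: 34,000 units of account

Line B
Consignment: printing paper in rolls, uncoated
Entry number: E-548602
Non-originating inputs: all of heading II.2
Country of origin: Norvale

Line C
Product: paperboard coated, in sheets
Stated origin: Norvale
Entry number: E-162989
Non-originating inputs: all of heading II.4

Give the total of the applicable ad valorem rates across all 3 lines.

Line A: tissue paper → II.2; coated → II.2.1; in sheets → II.2.1.2. Scheduled 38%. anti-dumping (Rothland, II.2): +33%; total 38% + 33% = 71%. → 71%.
Line B: printing paper → II.1; uncoated → II.1.1; in rolls → II.1.1.1. Scheduled 27%. quota on II.1.1 open → in-quota 15%; Norvale agreement on II.3: II.1.1.1 not covered. → 15%.
Line C: paperboard → II.3; coated → II.3.2; in sheets → II.3.2.1. Scheduled 38%. Norvale agreement on II.3: CTH met → 20% available; preferential 20%. → 20%.
Sum: 71% + 15% + 20% = 106%.

106%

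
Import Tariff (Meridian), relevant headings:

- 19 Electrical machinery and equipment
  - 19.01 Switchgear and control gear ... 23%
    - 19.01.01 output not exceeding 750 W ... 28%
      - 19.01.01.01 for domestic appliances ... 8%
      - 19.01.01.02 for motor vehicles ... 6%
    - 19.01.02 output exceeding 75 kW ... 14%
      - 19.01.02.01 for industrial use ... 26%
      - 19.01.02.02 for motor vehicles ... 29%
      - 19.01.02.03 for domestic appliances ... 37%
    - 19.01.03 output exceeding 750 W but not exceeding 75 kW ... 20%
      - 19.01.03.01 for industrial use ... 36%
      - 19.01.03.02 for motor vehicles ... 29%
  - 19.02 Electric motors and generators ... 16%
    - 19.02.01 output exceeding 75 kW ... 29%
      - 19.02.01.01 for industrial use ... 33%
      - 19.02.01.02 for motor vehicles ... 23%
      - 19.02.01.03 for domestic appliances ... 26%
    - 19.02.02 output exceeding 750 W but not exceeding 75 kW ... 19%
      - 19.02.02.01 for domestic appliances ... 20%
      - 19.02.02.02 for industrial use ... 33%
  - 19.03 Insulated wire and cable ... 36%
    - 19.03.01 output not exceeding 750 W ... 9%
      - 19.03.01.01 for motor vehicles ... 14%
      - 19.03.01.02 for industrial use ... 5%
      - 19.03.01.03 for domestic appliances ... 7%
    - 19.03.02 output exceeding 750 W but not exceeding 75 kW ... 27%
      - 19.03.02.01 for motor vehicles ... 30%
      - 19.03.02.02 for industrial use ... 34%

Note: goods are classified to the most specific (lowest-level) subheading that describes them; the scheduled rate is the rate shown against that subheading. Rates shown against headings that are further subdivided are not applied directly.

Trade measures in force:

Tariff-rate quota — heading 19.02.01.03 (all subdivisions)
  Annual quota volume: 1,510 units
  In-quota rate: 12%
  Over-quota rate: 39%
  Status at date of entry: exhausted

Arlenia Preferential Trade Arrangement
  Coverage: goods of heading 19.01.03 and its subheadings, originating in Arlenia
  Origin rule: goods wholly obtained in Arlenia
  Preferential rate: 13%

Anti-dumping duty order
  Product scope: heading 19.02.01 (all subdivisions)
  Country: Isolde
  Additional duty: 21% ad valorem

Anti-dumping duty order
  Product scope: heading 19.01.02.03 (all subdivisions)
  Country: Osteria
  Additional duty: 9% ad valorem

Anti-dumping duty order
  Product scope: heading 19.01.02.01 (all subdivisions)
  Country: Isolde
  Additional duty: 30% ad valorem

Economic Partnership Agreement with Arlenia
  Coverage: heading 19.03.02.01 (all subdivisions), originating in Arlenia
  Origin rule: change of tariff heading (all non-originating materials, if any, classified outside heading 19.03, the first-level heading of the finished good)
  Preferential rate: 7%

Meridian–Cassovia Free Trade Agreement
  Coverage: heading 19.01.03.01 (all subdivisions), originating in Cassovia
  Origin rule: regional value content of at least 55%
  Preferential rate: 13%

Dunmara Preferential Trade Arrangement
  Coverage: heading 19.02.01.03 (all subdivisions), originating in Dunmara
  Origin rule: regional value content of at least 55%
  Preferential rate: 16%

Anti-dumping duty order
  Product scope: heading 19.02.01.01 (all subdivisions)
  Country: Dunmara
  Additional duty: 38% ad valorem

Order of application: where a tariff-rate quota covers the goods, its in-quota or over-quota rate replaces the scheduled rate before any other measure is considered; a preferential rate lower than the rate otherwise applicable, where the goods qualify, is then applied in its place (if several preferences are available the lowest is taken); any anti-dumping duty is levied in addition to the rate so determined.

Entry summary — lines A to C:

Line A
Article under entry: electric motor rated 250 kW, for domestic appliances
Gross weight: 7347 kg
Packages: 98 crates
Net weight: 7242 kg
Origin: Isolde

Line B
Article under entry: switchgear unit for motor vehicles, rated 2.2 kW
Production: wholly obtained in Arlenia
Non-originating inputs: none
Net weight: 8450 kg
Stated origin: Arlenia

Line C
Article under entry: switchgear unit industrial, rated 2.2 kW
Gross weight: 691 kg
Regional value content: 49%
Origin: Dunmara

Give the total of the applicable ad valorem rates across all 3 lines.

Line A: electric motor → 19.02; rated 250 kW → 19.02.01; for domestic appliances → 19.02.01.03. Scheduled 26%. quota on 19.02.01.03 exhausted → over-quota 39%; anti-dumping (Isolde, 19.02.01): +21%; total 39% + 21% = 60%. → 60%.
Line B: switchgear unit → 19.01; rated 2.2 kW → 19.01.03; for motor vehicles → 19.01.03.02. Scheduled 29%. Arlenia agreement on 19.01.03: wholly obtained → 13% available; Arlenia agreement on 19.03.02.01: 19.01.03.02 not covered; preferential 13%. → 13%.
Line C: switchgear unit → 19.01; rated 2.2 kW → 19.01.03; industrial → 19.01.03.01. Scheduled 36%. Dunmara agreement on 19.02.01.03: 19.01.03.01 not covered. → 36%.
Sum: 60% + 13% + 36% = 109%.

109%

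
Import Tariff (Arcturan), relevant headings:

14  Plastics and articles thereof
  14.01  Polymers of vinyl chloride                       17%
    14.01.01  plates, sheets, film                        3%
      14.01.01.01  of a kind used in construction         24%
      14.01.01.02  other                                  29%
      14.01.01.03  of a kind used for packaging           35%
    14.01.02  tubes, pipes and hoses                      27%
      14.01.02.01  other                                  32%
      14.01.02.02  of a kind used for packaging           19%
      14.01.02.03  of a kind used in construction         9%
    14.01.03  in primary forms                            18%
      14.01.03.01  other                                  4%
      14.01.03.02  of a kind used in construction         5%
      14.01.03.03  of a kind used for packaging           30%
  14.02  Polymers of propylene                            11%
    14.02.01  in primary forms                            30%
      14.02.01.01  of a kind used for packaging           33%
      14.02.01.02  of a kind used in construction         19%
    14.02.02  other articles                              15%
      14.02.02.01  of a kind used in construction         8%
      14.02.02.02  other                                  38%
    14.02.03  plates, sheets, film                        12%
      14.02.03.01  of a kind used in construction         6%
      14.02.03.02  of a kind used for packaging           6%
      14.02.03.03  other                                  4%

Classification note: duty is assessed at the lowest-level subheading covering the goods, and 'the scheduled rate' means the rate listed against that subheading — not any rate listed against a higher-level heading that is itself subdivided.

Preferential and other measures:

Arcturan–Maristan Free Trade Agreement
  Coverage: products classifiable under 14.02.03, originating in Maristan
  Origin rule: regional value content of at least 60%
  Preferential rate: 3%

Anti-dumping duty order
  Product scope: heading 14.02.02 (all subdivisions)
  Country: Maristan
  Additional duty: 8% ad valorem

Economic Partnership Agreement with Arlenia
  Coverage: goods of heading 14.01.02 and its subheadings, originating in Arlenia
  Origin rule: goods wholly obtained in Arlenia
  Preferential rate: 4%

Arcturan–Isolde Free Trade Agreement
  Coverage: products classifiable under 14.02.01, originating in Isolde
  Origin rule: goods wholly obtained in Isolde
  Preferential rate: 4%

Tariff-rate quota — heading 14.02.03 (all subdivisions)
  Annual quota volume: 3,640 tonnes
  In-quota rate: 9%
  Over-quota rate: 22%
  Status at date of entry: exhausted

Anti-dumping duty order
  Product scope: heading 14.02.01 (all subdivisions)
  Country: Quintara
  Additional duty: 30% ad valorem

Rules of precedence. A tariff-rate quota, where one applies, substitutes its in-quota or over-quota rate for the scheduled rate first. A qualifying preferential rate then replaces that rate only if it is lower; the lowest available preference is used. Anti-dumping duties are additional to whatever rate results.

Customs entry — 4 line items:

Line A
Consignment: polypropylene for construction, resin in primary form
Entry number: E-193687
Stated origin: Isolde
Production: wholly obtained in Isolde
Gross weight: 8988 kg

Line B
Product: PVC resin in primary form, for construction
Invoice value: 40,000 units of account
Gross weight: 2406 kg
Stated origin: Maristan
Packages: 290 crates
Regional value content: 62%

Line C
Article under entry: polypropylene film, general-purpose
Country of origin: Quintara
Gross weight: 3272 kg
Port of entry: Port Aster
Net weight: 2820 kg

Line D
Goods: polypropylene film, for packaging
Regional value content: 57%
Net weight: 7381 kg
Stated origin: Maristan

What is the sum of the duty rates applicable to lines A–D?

53%

Line A: polypropylene → 14.02; resin in primary form → 14.02.01; for construction → 14.02.01.02. Scheduled 19%. Isolde agreement on 14.02.01: wholly obtained → 4% available; preferential 4%. → 4%.
Line B: PVC → 14.01; resin in primary form → 14.01.03; for construction → 14.01.03.02. Scheduled 5%. Maristan agreement on 14.02.03: 14.01.03.02 not covered. → 5%.
Line C: polypropylene → 14.02; film → 14.02.03; general-purpose → 14.02.03.03. Scheduled 4%. quota on 14.02.03 exhausted → over-quota 22%. → 22%.
Line D: polypropylene → 14.02; film → 14.02.03; for packaging → 14.02.03.02. Scheduled 6%. quota on 14.02.03 exhausted → over-quota 22%; Maristan agreement on 14.02.03: RVC < 60%. → 22%.
Sum: 4% + 5% + 22% + 22% = 53%.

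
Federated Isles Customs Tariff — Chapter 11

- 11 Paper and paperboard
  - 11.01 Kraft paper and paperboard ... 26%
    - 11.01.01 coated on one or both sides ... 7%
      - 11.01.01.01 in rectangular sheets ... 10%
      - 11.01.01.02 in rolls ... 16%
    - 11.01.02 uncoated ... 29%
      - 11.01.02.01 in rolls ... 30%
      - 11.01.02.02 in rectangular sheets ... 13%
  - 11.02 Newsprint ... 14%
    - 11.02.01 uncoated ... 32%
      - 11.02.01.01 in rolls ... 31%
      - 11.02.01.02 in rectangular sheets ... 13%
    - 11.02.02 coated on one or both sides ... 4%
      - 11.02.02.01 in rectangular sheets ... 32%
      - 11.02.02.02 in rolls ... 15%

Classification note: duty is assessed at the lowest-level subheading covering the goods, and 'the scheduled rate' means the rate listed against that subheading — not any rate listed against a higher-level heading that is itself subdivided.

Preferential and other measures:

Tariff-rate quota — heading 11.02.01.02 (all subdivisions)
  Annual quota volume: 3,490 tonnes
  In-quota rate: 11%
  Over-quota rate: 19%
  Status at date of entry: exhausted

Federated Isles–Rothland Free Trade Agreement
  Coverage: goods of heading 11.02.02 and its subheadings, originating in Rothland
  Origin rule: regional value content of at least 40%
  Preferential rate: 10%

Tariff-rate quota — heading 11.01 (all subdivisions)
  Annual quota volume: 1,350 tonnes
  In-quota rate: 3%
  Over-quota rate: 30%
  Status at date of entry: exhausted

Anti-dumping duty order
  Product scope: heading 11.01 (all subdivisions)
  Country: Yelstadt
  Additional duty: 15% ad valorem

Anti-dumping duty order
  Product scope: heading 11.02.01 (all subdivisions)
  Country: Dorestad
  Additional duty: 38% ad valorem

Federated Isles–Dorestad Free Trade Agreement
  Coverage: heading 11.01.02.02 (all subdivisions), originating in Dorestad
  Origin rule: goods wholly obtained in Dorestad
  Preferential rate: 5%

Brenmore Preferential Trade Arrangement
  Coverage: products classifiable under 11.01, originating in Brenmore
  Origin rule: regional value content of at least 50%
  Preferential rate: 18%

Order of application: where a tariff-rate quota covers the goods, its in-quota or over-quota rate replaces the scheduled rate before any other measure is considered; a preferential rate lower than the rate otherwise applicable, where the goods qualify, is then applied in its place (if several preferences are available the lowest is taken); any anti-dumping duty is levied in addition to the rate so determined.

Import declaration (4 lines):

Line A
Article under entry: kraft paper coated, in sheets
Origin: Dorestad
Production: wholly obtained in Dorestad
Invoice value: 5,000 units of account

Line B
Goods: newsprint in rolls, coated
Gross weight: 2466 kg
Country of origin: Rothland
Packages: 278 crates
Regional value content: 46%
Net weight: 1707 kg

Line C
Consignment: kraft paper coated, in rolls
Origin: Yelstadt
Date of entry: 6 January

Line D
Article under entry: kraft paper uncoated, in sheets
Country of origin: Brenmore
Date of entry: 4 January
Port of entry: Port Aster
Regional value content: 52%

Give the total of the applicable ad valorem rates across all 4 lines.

103%

Line A: kraft paper → 11.01; coated → 11.01.01; in sheets → 11.01.01.01. Scheduled 10%. quota on 11.01 exhausted → over-quota 30%; Dorestad agreement on 11.01.02.02: 11.01.01.01 not covered. → 30%.
Line B: newsprint → 11.02; coated → 11.02.02; in rolls → 11.02.02.02. Scheduled 15%. Rothland agreement on 11.02.02: RVC ≥ 40% → 10% available; preferential 10%. → 10%.
Line C: kraft paper → 11.01; coated → 11.01.01; in rolls → 11.01.01.02. Scheduled 16%. quota on 11.01 exhausted → over-quota 30%; anti-dumping (Yelstadt, 11.01): +15%; total 30% + 15% = 45%. → 45%.
Line D: kraft paper → 11.01; uncoated → 11.01.02; in sheets → 11.01.02.02. Scheduled 13%. quota on 11.01 exhausted → over-quota 30%; Brenmore agreement on 11.01: RVC ≥ 50% → 18% available; preferential 18%. → 18%.
Sum: 30% + 10% + 45% + 18% = 103%.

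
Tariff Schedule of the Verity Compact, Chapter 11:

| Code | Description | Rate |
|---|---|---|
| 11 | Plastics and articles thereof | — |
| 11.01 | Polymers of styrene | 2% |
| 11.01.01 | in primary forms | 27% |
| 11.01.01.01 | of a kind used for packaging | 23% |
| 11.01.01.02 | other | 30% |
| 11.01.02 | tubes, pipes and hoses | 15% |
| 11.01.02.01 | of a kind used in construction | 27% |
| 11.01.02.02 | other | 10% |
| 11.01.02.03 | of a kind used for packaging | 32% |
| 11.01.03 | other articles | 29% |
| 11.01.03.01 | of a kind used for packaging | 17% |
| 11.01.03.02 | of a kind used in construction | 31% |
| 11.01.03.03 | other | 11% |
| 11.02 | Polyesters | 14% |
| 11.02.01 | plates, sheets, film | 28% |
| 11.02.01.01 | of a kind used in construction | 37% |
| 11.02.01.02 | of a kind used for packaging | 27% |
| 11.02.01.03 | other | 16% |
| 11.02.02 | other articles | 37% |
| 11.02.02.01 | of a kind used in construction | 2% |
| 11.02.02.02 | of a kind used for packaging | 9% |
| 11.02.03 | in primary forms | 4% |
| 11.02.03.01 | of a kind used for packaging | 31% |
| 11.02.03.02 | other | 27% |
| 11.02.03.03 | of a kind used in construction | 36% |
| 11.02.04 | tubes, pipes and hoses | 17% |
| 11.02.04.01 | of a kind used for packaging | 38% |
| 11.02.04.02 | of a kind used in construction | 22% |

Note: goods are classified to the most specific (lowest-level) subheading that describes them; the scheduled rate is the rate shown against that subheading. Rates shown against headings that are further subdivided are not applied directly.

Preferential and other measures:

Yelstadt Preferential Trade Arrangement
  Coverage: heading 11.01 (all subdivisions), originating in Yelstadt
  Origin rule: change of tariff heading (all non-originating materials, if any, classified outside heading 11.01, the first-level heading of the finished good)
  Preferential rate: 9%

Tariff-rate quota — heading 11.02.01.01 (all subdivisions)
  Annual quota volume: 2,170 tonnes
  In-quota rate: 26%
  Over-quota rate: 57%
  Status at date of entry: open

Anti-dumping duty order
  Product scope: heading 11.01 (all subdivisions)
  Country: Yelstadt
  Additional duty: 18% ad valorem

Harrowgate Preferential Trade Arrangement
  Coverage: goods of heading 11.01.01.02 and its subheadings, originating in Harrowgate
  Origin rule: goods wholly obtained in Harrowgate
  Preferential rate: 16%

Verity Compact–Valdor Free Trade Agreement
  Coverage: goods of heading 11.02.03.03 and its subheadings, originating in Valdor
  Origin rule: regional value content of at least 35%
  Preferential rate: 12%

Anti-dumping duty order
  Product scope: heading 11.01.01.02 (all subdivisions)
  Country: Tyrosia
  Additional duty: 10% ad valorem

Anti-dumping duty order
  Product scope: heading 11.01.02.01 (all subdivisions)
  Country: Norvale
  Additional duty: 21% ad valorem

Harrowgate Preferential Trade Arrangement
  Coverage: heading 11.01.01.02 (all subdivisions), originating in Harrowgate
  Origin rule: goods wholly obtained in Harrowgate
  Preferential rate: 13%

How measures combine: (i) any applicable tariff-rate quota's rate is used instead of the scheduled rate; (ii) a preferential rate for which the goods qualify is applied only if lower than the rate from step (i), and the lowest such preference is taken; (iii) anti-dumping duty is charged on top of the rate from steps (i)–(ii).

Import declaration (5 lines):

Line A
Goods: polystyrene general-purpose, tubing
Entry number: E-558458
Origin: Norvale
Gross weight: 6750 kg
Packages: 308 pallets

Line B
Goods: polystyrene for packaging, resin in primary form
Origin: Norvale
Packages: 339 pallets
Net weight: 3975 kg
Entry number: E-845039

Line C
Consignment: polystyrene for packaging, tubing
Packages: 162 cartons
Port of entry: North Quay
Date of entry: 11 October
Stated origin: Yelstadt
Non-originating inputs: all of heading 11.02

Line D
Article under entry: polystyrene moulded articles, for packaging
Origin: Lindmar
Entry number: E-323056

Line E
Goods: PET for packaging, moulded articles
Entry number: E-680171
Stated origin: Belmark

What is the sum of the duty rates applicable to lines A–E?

86%

Line A: polystyrene → 11.01; tubing → 11.01.02; general-purpose → 11.01.02.02. Scheduled 10%. No special measure applies. → 10%.
Line B: polystyrene → 11.01; resin in primary form → 11.01.01; for packaging → 11.01.01.01. Scheduled 23%. No special measure applies. → 23%.
Line C: polystyrene → 11.01; tubing → 11.01.02; for packaging → 11.01.02.03. Scheduled 32%. Yelstadt agreement on 11.01: CTH met → 9% available; preferential 9%; anti-dumping (Yelstadt, 11.01): +18%; total 9% + 18% = 27%. → 27%.
Line D: polystyrene → 11.01; moulded articles → 11.01.03; for packaging → 11.01.03.01. Scheduled 17%. No special measure applies. → 17%.
Line E: PET → 11.02; moulded articles → 11.02.02; for packaging → 11.02.02.02. Scheduled 9%. No special measure applies. → 9%.
Sum: 10% + 23% + 27% + 17% + 9% = 86%.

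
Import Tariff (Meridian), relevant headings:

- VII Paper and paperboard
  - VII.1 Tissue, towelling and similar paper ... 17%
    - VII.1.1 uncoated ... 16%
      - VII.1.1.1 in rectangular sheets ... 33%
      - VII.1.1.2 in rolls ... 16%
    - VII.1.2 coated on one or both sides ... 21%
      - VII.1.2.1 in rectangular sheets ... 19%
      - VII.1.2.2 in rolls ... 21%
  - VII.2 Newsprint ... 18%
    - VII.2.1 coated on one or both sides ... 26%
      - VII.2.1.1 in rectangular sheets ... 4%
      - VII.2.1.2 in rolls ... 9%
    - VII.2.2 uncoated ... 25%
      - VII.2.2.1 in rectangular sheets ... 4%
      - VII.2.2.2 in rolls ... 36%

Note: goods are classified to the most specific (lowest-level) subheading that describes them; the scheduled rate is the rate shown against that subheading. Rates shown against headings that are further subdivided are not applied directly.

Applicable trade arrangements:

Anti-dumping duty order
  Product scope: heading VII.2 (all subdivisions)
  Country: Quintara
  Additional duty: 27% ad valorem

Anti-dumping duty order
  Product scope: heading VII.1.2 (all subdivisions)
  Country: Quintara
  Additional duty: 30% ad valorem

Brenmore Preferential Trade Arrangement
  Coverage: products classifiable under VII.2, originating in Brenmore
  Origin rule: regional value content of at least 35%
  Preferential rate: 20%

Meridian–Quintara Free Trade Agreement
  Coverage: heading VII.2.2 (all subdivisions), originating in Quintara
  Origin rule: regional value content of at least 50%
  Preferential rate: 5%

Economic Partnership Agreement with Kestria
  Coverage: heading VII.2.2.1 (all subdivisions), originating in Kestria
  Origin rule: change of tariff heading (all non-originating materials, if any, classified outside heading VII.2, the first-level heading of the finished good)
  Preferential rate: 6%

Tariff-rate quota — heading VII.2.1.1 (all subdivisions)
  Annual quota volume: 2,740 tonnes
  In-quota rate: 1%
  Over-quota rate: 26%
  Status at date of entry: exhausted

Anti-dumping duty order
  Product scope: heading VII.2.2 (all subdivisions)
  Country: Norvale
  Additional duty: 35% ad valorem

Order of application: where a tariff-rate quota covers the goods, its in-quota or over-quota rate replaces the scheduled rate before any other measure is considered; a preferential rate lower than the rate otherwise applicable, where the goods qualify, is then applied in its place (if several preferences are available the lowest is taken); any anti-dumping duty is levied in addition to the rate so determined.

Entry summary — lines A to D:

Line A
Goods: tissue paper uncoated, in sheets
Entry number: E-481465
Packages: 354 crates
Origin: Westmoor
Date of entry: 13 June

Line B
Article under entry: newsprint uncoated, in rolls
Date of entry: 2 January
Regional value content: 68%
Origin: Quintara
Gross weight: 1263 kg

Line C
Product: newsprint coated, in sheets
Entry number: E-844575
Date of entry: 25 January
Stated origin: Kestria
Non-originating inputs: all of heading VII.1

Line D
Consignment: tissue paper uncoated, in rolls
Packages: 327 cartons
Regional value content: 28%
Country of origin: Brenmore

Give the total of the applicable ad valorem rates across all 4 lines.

Line A: tissue paper → VII.1; uncoated → VII.1.1; in sheets → VII.1.1.1. Scheduled 33%. No special measure applies. → 33%.
Line B: newsprint → VII.2; uncoated → VII.2.2; in rolls → VII.2.2.2. Scheduled 36%. Quintara agreement on VII.2.2: RVC ≥ 50% → 5% available; preferential 5%; anti-dumping (Quintara, VII.2): +27%; total 5% + 27% = 32%. → 32%.
Line C: newsprint → VII.2; coated → VII.2.1; in sheets → VII.2.1.1. Scheduled 4%. quota on VII.2.1.1 exhausted → over-quota 26%; Kestria agreement on VII.2.2.1: VII.2.1.1 not covered. → 26%.
Line D: tissue paper → VII.1; uncoated → VII.1.1; in rolls → VII.1.1.2. Scheduled 16%. Brenmore agreement on VII.2: VII.1.1.2 not covered. → 16%.
Sum: 33% + 32% + 26% + 16% = 107%.

107%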